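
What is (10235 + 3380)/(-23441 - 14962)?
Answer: -13615/38403 ≈ -0.35453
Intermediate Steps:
(10235 + 3380)/(-23441 - 14962) = 13615/(-38403) = 13615*(-1/38403) = -13615/38403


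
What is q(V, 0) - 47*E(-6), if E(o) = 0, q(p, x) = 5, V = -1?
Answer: 5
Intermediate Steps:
q(V, 0) - 47*E(-6) = 5 - 47*0 = 5 + 0 = 5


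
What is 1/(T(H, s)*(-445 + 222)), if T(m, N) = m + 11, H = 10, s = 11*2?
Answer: -1/4683 ≈ -0.00021354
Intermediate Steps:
s = 22
T(m, N) = 11 + m
1/(T(H, s)*(-445 + 222)) = 1/((11 + 10)*(-445 + 222)) = 1/(21*(-223)) = 1/(-4683) = -1/4683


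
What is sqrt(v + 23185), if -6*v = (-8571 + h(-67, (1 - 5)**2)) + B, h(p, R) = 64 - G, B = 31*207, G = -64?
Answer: 2*sqrt(52926)/3 ≈ 153.37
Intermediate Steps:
B = 6417
h(p, R) = 128 (h(p, R) = 64 - 1*(-64) = 64 + 64 = 128)
v = 1013/3 (v = -((-8571 + 128) + 6417)/6 = -(-8443 + 6417)/6 = -1/6*(-2026) = 1013/3 ≈ 337.67)
sqrt(v + 23185) = sqrt(1013/3 + 23185) = sqrt(70568/3) = 2*sqrt(52926)/3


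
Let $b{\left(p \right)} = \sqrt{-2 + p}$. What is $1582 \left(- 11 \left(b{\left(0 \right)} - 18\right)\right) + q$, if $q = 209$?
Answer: $313445 - 17402 i \sqrt{2} \approx 3.1345 \cdot 10^{5} - 24610.0 i$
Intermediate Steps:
$1582 \left(- 11 \left(b{\left(0 \right)} - 18\right)\right) + q = 1582 \left(- 11 \left(\sqrt{-2 + 0} - 18\right)\right) + 209 = 1582 \left(- 11 \left(\sqrt{-2} - 18\right)\right) + 209 = 1582 \left(- 11 \left(i \sqrt{2} - 18\right)\right) + 209 = 1582 \left(- 11 \left(-18 + i \sqrt{2}\right)\right) + 209 = 1582 \left(198 - 11 i \sqrt{2}\right) + 209 = \left(313236 - 17402 i \sqrt{2}\right) + 209 = 313445 - 17402 i \sqrt{2}$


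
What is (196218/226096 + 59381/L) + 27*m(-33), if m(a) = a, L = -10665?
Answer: -1079906886523/1205656920 ≈ -895.70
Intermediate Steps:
(196218/226096 + 59381/L) + 27*m(-33) = (196218/226096 + 59381/(-10665)) + 27*(-33) = (196218*(1/226096) + 59381*(-1/10665)) - 891 = (98109/113048 - 59381/10665) - 891 = -5666570803/1205656920 - 891 = -1079906886523/1205656920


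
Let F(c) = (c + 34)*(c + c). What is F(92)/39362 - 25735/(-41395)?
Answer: 197268275/162938999 ≈ 1.2107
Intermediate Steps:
F(c) = 2*c*(34 + c) (F(c) = (34 + c)*(2*c) = 2*c*(34 + c))
F(92)/39362 - 25735/(-41395) = (2*92*(34 + 92))/39362 - 25735/(-41395) = (2*92*126)*(1/39362) - 25735*(-1/41395) = 23184*(1/39362) + 5147/8279 = 11592/19681 + 5147/8279 = 197268275/162938999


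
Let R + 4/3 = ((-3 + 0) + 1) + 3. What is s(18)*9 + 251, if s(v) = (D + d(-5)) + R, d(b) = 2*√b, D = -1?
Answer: 239 + 18*I*√5 ≈ 239.0 + 40.249*I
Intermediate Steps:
R = -⅓ (R = -4/3 + (((-3 + 0) + 1) + 3) = -4/3 + ((-3 + 1) + 3) = -4/3 + (-2 + 3) = -4/3 + 1 = -⅓ ≈ -0.33333)
s(v) = -4/3 + 2*I*√5 (s(v) = (-1 + 2*√(-5)) - ⅓ = (-1 + 2*(I*√5)) - ⅓ = (-1 + 2*I*√5) - ⅓ = -4/3 + 2*I*√5)
s(18)*9 + 251 = (-4/3 + 2*I*√5)*9 + 251 = (-12 + 18*I*√5) + 251 = 239 + 18*I*√5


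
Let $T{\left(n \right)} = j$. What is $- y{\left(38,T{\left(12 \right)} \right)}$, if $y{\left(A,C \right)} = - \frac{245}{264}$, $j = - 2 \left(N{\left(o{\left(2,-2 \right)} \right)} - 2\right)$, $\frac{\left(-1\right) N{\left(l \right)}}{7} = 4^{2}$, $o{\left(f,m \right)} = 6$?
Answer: $\frac{245}{264} \approx 0.92803$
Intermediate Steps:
$N{\left(l \right)} = -112$ ($N{\left(l \right)} = - 7 \cdot 4^{2} = \left(-7\right) 16 = -112$)
$j = 228$ ($j = - 2 \left(-112 - 2\right) = \left(-2\right) \left(-114\right) = 228$)
$T{\left(n \right)} = 228$
$y{\left(A,C \right)} = - \frac{245}{264}$ ($y{\left(A,C \right)} = \left(-245\right) \frac{1}{264} = - \frac{245}{264}$)
$- y{\left(38,T{\left(12 \right)} \right)} = \left(-1\right) \left(- \frac{245}{264}\right) = \frac{245}{264}$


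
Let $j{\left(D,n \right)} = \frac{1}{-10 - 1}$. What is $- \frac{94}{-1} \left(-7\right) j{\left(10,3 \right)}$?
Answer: $\frac{658}{11} \approx 59.818$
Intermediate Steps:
$j{\left(D,n \right)} = - \frac{1}{11}$ ($j{\left(D,n \right)} = \frac{1}{-11} = - \frac{1}{11}$)
$- \frac{94}{-1} \left(-7\right) j{\left(10,3 \right)} = - \frac{94}{-1} \left(-7\right) \left(- \frac{1}{11}\right) = \left(-94\right) \left(-1\right) \left(-7\right) \left(- \frac{1}{11}\right) = 94 \left(-7\right) \left(- \frac{1}{11}\right) = \left(-658\right) \left(- \frac{1}{11}\right) = \frac{658}{11}$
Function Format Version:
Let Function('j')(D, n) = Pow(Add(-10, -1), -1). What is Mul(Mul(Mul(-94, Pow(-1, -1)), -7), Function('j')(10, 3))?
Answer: Rational(658, 11) ≈ 59.818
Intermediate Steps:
Function('j')(D, n) = Rational(-1, 11) (Function('j')(D, n) = Pow(-11, -1) = Rational(-1, 11))
Mul(Mul(Mul(-94, Pow(-1, -1)), -7), Function('j')(10, 3)) = Mul(Mul(Mul(-94, Pow(-1, -1)), -7), Rational(-1, 11)) = Mul(Mul(Mul(-94, -1), -7), Rational(-1, 11)) = Mul(Mul(94, -7), Rational(-1, 11)) = Mul(-658, Rational(-1, 11)) = Rational(658, 11)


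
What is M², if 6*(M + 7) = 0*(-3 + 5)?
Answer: 49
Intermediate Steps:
M = -7 (M = -7 + (0*(-3 + 5))/6 = -7 + (0*2)/6 = -7 + (⅙)*0 = -7 + 0 = -7)
M² = (-7)² = 49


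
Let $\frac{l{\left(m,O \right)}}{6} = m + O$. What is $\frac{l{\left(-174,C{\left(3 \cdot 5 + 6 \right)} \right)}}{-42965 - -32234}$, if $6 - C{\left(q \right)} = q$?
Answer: $\frac{54}{511} \approx 0.10568$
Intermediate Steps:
$C{\left(q \right)} = 6 - q$
$l{\left(m,O \right)} = 6 O + 6 m$ ($l{\left(m,O \right)} = 6 \left(m + O\right) = 6 \left(O + m\right) = 6 O + 6 m$)
$\frac{l{\left(-174,C{\left(3 \cdot 5 + 6 \right)} \right)}}{-42965 - -32234} = \frac{6 \left(6 - \left(3 \cdot 5 + 6\right)\right) + 6 \left(-174\right)}{-42965 - -32234} = \frac{6 \left(6 - \left(15 + 6\right)\right) - 1044}{-42965 + 32234} = \frac{6 \left(6 - 21\right) - 1044}{-10731} = \left(6 \left(6 - 21\right) - 1044\right) \left(- \frac{1}{10731}\right) = \left(6 \left(-15\right) - 1044\right) \left(- \frac{1}{10731}\right) = \left(-90 - 1044\right) \left(- \frac{1}{10731}\right) = \left(-1134\right) \left(- \frac{1}{10731}\right) = \frac{54}{511}$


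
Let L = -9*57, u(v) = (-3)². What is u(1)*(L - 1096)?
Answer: -14481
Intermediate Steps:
u(v) = 9
L = -513
u(1)*(L - 1096) = 9*(-513 - 1096) = 9*(-1609) = -14481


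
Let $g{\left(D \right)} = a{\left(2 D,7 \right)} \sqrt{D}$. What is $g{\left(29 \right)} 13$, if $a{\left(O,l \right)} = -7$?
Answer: $- 91 \sqrt{29} \approx -490.05$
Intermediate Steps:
$g{\left(D \right)} = - 7 \sqrt{D}$
$g{\left(29 \right)} 13 = - 7 \sqrt{29} \cdot 13 = - 91 \sqrt{29}$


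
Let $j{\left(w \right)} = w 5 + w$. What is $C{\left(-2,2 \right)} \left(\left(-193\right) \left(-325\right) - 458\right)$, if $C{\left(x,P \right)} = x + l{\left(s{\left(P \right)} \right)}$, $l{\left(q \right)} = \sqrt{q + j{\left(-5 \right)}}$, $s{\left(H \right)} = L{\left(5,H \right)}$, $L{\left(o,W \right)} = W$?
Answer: $-124534 + 124534 i \sqrt{7} \approx -1.2453 \cdot 10^{5} + 3.2949 \cdot 10^{5} i$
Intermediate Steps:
$j{\left(w \right)} = 6 w$ ($j{\left(w \right)} = 5 w + w = 6 w$)
$s{\left(H \right)} = H$
$l{\left(q \right)} = \sqrt{-30 + q}$ ($l{\left(q \right)} = \sqrt{q + 6 \left(-5\right)} = \sqrt{q - 30} = \sqrt{-30 + q}$)
$C{\left(x,P \right)} = x + \sqrt{-30 + P}$
$C{\left(-2,2 \right)} \left(\left(-193\right) \left(-325\right) - 458\right) = \left(-2 + \sqrt{-30 + 2}\right) \left(\left(-193\right) \left(-325\right) - 458\right) = \left(-2 + \sqrt{-28}\right) \left(62725 - 458\right) = \left(-2 + 2 i \sqrt{7}\right) 62267 = -124534 + 124534 i \sqrt{7}$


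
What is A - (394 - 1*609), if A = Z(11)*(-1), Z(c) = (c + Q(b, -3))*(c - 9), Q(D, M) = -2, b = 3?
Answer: 197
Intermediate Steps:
Z(c) = (-9 + c)*(-2 + c) (Z(c) = (c - 2)*(c - 9) = (-2 + c)*(-9 + c) = (-9 + c)*(-2 + c))
A = -18 (A = (18 + 11**2 - 11*11)*(-1) = (18 + 121 - 121)*(-1) = 18*(-1) = -18)
A - (394 - 1*609) = -18 - (394 - 1*609) = -18 - (394 - 609) = -18 - 1*(-215) = -18 + 215 = 197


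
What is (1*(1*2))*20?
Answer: 40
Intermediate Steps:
(1*(1*2))*20 = (1*2)*20 = 2*20 = 40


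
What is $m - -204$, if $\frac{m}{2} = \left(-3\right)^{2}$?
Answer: $222$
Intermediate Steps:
$m = 18$ ($m = 2 \left(-3\right)^{2} = 2 \cdot 9 = 18$)
$m - -204 = 18 - -204 = 18 + 204 = 222$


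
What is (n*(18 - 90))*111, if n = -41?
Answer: 327672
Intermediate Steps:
(n*(18 - 90))*111 = -41*(18 - 90)*111 = -41*(-72)*111 = 2952*111 = 327672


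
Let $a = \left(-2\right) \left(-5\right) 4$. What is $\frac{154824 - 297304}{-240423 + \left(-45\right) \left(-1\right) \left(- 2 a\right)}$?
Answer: $\frac{10960}{18771} \approx 0.58388$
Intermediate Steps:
$a = 40$ ($a = 10 \cdot 4 = 40$)
$\frac{154824 - 297304}{-240423 + \left(-45\right) \left(-1\right) \left(- 2 a\right)} = \frac{154824 - 297304}{-240423 + \left(-45\right) \left(-1\right) \left(\left(-2\right) 40\right)} = - \frac{142480}{-240423 + 45 \left(-80\right)} = - \frac{142480}{-240423 - 3600} = - \frac{142480}{-244023} = \left(-142480\right) \left(- \frac{1}{244023}\right) = \frac{10960}{18771}$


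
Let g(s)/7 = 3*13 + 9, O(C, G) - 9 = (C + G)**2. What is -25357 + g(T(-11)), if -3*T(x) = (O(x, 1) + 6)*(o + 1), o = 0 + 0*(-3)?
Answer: -25021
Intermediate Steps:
O(C, G) = 9 + (C + G)**2
o = 0 (o = 0 + 0 = 0)
T(x) = -5 - (1 + x)**2/3 (T(x) = -((9 + (x + 1)**2) + 6)*(0 + 1)/3 = -((9 + (1 + x)**2) + 6)/3 = -(15 + (1 + x)**2)/3 = -5 - (1 + x)**2/3)
g(s) = 336 (g(s) = 7*(3*13 + 9) = 7*(39 + 9) = 7*48 = 336)
-25357 + g(T(-11)) = -25357 + 336 = -25021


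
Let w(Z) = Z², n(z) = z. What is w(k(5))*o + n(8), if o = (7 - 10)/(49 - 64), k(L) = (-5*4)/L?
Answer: 56/5 ≈ 11.200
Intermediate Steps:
k(L) = -20/L
o = ⅕ (o = -3/(-15) = -3*(-1/15) = ⅕ ≈ 0.20000)
w(k(5))*o + n(8) = (-20/5)²*(⅕) + 8 = (-20*⅕)²*(⅕) + 8 = (-4)²*(⅕) + 8 = 16*(⅕) + 8 = 16/5 + 8 = 56/5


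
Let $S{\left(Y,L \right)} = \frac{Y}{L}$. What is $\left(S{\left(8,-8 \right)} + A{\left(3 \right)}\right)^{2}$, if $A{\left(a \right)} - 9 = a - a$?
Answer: $64$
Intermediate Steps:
$A{\left(a \right)} = 9$ ($A{\left(a \right)} = 9 + \left(a - a\right) = 9 + 0 = 9$)
$\left(S{\left(8,-8 \right)} + A{\left(3 \right)}\right)^{2} = \left(\frac{8}{-8} + 9\right)^{2} = \left(8 \left(- \frac{1}{8}\right) + 9\right)^{2} = \left(-1 + 9\right)^{2} = 8^{2} = 64$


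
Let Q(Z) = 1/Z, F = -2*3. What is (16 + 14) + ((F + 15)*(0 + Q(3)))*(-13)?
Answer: -9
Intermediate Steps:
F = -6
(16 + 14) + ((F + 15)*(0 + Q(3)))*(-13) = (16 + 14) + ((-6 + 15)*(0 + 1/3))*(-13) = 30 + (9*(0 + ⅓))*(-13) = 30 + (9*(⅓))*(-13) = 30 + 3*(-13) = 30 - 39 = -9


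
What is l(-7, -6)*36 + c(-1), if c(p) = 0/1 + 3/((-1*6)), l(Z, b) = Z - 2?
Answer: -649/2 ≈ -324.50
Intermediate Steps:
l(Z, b) = -2 + Z
c(p) = -1/2 (c(p) = 0*1 + 3/(-6) = 0 + 3*(-1/6) = 0 - 1/2 = -1/2)
l(-7, -6)*36 + c(-1) = (-2 - 7)*36 - 1/2 = -9*36 - 1/2 = -324 - 1/2 = -649/2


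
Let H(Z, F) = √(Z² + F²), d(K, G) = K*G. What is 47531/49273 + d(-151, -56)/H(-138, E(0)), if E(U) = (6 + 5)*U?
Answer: 211605883/3399837 ≈ 62.240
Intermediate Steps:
d(K, G) = G*K
E(U) = 11*U
H(Z, F) = √(F² + Z²)
47531/49273 + d(-151, -56)/H(-138, E(0)) = 47531/49273 + (-56*(-151))/(√((11*0)² + (-138)²)) = 47531*(1/49273) + 8456/(√(0² + 19044)) = 47531/49273 + 8456/(√(0 + 19044)) = 47531/49273 + 8456/(√19044) = 47531/49273 + 8456/138 = 47531/49273 + 8456*(1/138) = 47531/49273 + 4228/69 = 211605883/3399837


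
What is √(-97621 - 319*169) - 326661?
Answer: -326661 + 2*I*√37883 ≈ -3.2666e+5 + 389.27*I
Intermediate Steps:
√(-97621 - 319*169) - 326661 = √(-97621 - 53911) - 326661 = √(-151532) - 326661 = 2*I*√37883 - 326661 = -326661 + 2*I*√37883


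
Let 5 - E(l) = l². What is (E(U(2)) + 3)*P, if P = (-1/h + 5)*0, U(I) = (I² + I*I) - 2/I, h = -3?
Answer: 0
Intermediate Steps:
U(I) = -2/I + 2*I² (U(I) = (I² + I²) - 2/I = 2*I² - 2/I = -2/I + 2*I²)
E(l) = 5 - l²
P = 0 (P = (-1/(-3) + 5)*0 = (-1*(-⅓) + 5)*0 = (⅓ + 5)*0 = (16/3)*0 = 0)
(E(U(2)) + 3)*P = ((5 - (2*(-1 + 2³)/2)²) + 3)*0 = ((5 - (2*(½)*(-1 + 8))²) + 3)*0 = ((5 - (2*(½)*7)²) + 3)*0 = ((5 - 1*7²) + 3)*0 = ((5 - 1*49) + 3)*0 = ((5 - 49) + 3)*0 = (-44 + 3)*0 = -41*0 = 0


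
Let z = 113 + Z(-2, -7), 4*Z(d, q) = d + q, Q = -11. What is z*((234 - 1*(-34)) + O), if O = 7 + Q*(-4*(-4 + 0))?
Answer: 43857/4 ≈ 10964.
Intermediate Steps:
Z(d, q) = d/4 + q/4 (Z(d, q) = (d + q)/4 = d/4 + q/4)
z = 443/4 (z = 113 + ((¼)*(-2) + (¼)*(-7)) = 113 + (-½ - 7/4) = 113 - 9/4 = 443/4 ≈ 110.75)
O = -169 (O = 7 - (-44)*(-4 + 0) = 7 - (-44)*(-4) = 7 - 11*16 = 7 - 176 = -169)
z*((234 - 1*(-34)) + O) = 443*((234 - 1*(-34)) - 169)/4 = 443*((234 + 34) - 169)/4 = 443*(268 - 169)/4 = (443/4)*99 = 43857/4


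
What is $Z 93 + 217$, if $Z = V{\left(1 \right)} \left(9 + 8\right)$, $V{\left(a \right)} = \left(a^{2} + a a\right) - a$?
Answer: $1798$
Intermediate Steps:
$V{\left(a \right)} = - a + 2 a^{2}$ ($V{\left(a \right)} = \left(a^{2} + a^{2}\right) - a = 2 a^{2} - a = - a + 2 a^{2}$)
$Z = 17$ ($Z = 1 \left(-1 + 2 \cdot 1\right) \left(9 + 8\right) = 1 \left(-1 + 2\right) 17 = 1 \cdot 1 \cdot 17 = 1 \cdot 17 = 17$)
$Z 93 + 217 = 17 \cdot 93 + 217 = 1581 + 217 = 1798$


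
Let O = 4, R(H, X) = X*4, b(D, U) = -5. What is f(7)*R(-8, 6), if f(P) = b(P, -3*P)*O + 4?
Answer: -384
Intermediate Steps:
R(H, X) = 4*X
f(P) = -16 (f(P) = -5*4 + 4 = -20 + 4 = -16)
f(7)*R(-8, 6) = -64*6 = -16*24 = -384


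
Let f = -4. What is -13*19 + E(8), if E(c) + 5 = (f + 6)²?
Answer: -248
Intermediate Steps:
E(c) = -1 (E(c) = -5 + (-4 + 6)² = -5 + 2² = -5 + 4 = -1)
-13*19 + E(8) = -13*19 - 1 = -247 - 1 = -248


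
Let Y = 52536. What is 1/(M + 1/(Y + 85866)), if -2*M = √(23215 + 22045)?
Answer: -138402/216740110429259 - 19155113604*√11315/216740110429259 ≈ -0.0094010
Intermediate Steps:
M = -√11315 (M = -√(23215 + 22045)/2 = -√11315 ≈ -106.37)
1/(M + 1/(Y + 85866)) = 1/(-√11315 + 1/(52536 + 85866)) = 1/(-√11315 + 1/138402) = 1/(1/138402 - √11315)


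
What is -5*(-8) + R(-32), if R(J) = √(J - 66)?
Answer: 40 + 7*I*√2 ≈ 40.0 + 9.8995*I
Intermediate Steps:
R(J) = √(-66 + J)
-5*(-8) + R(-32) = -5*(-8) + √(-66 - 32) = 40 + √(-98) = 40 + 7*I*√2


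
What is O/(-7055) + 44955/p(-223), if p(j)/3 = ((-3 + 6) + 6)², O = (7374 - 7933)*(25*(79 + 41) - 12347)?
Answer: -3919798/7055 ≈ -555.61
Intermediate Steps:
O = 5224973 (O = -559*(25*120 - 12347) = -559*(3000 - 12347) = -559*(-9347) = 5224973)
p(j) = 243 (p(j) = 3*((-3 + 6) + 6)² = 3*(3 + 6)² = 3*9² = 3*81 = 243)
O/(-7055) + 44955/p(-223) = 5224973/(-7055) + 44955/243 = 5224973*(-1/7055) + 44955*(1/243) = -5224973/7055 + 185 = -3919798/7055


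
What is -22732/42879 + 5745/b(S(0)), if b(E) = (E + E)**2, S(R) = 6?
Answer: 9002461/228688 ≈ 39.366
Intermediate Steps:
b(E) = 4*E**2 (b(E) = (2*E)**2 = 4*E**2)
-22732/42879 + 5745/b(S(0)) = -22732/42879 + 5745/((4*6**2)) = -22732*1/42879 + 5745/((4*36)) = -22732/42879 + 5745/144 = -22732/42879 + 5745*(1/144) = -22732/42879 + 1915/48 = 9002461/228688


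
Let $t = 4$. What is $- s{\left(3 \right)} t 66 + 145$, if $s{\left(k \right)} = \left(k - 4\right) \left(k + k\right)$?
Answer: $1729$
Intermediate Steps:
$s{\left(k \right)} = 2 k \left(-4 + k\right)$ ($s{\left(k \right)} = \left(-4 + k\right) 2 k = 2 k \left(-4 + k\right)$)
$- s{\left(3 \right)} t 66 + 145 = - 2 \cdot 3 \left(-4 + 3\right) 4 \cdot 66 + 145 = - 2 \cdot 3 \left(-1\right) 4 \cdot 66 + 145 = \left(-1\right) \left(-6\right) 4 \cdot 66 + 145 = 6 \cdot 4 \cdot 66 + 145 = 24 \cdot 66 + 145 = 1584 + 145 = 1729$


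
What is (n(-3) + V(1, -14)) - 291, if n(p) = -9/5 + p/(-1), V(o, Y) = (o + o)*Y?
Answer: -1589/5 ≈ -317.80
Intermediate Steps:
V(o, Y) = 2*Y*o (V(o, Y) = (2*o)*Y = 2*Y*o)
n(p) = -9/5 - p (n(p) = -9*⅕ + p*(-1) = -9/5 - p)
(n(-3) + V(1, -14)) - 291 = ((-9/5 - 1*(-3)) + 2*(-14)*1) - 291 = ((-9/5 + 3) - 28) - 291 = (6/5 - 28) - 291 = -134/5 - 291 = -1589/5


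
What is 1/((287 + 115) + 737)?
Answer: 1/1139 ≈ 0.00087796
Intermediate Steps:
1/((287 + 115) + 737) = 1/(402 + 737) = 1/1139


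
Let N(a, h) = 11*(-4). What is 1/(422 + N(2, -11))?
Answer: 1/378 ≈ 0.0026455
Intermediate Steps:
N(a, h) = -44
1/(422 + N(2, -11)) = 1/(422 - 44) = 1/378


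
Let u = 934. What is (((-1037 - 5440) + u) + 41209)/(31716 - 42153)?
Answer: -35666/10437 ≈ -3.4173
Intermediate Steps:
(((-1037 - 5440) + u) + 41209)/(31716 - 42153) = (((-1037 - 5440) + 934) + 41209)/(31716 - 42153) = ((-6477 + 934) + 41209)/(-10437) = (-5543 + 41209)*(-1/10437) = 35666*(-1/10437) = -35666/10437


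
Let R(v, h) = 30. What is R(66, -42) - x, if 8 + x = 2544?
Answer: -2506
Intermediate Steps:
x = 2536 (x = -8 + 2544 = 2536)
R(66, -42) - x = 30 - 1*2536 = 30 - 2536 = -2506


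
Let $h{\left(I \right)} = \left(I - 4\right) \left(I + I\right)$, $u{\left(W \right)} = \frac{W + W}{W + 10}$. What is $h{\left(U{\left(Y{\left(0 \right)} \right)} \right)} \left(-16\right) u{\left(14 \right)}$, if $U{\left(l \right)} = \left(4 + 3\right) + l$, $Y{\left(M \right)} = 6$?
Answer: $-4368$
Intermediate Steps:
$u{\left(W \right)} = \frac{2 W}{10 + W}$
$U{\left(l \right)} = 7 + l$
$h{\left(I \right)} = 2 I \left(-4 + I\right)$ ($h{\left(I \right)} = \left(-4 + I\right) 2 I = 2 I \left(-4 + I\right)$)
$h{\left(U{\left(Y{\left(0 \right)} \right)} \right)} \left(-16\right) u{\left(14 \right)} = 2 \left(7 + 6\right) \left(-4 + \left(7 + 6\right)\right) \left(-16\right) 2 \cdot 14 \frac{1}{10 + 14} = 2 \cdot 13 \left(-4 + 13\right) \left(-16\right) 2 \cdot 14 \cdot \frac{1}{24} = 2 \cdot 13 \cdot 9 \left(-16\right) 2 \cdot 14 \cdot \frac{1}{24} = 234 \left(-16\right) \frac{7}{6} = \left(-3744\right) \frac{7}{6} = -4368$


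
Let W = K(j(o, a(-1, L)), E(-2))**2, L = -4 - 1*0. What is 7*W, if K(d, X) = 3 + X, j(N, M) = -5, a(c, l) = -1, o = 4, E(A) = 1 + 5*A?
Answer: 252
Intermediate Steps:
L = -4 (L = -4 + 0 = -4)
W = 36 (W = (3 + (1 + 5*(-2)))**2 = (3 + (1 - 10))**2 = (3 - 9)**2 = (-6)**2 = 36)
7*W = 7*36 = 252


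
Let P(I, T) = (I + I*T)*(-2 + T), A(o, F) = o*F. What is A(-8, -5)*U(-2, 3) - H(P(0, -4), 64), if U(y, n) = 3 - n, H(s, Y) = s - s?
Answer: 0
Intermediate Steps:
A(o, F) = F*o
P(I, T) = (-2 + T)*(I + I*T)
H(s, Y) = 0
A(-8, -5)*U(-2, 3) - H(P(0, -4), 64) = (-5*(-8))*(3 - 1*3) - 1*0 = 40*(3 - 3) + 0 = 40*0 + 0 = 0 + 0 = 0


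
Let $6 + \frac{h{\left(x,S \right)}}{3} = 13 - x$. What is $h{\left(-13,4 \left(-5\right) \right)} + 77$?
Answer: $137$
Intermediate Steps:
$h{\left(x,S \right)} = 21 - 3 x$ ($h{\left(x,S \right)} = -18 + 3 \left(13 - x\right) = -18 - \left(-39 + 3 x\right) = 21 - 3 x$)
$h{\left(-13,4 \left(-5\right) \right)} + 77 = \left(21 - -39\right) + 77 = \left(21 + 39\right) + 77 = 60 + 77 = 137$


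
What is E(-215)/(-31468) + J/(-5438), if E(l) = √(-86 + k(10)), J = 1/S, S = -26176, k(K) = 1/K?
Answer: 1/142345088 - I*√8590/314680 ≈ 7.0252e-9 - 0.00029453*I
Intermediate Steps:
J = -1/26176 (J = 1/(-26176) = -1/26176 ≈ -3.8203e-5)
E(l) = I*√8590/10 (E(l) = √(-86 + 1/10) = √(-86 + ⅒) = √(-859/10) = I*√8590/10)
E(-215)/(-31468) + J/(-5438) = (I*√8590/10)/(-31468) - 1/26176/(-5438) = (I*√8590/10)*(-1/31468) - 1/26176*(-1/5438) = -I*√8590/314680 + 1/142345088 = 1/142345088 - I*√8590/314680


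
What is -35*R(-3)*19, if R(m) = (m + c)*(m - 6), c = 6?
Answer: 17955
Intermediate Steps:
R(m) = (-6 + m)*(6 + m) (R(m) = (m + 6)*(m - 6) = (6 + m)*(-6 + m) = (-6 + m)*(6 + m))
-35*R(-3)*19 = -35*(-36 + (-3)²)*19 = -35*(-36 + 9)*19 = -35*(-27)*19 = 945*19 = 17955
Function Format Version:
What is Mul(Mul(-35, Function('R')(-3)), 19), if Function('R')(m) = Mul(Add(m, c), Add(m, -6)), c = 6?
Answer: 17955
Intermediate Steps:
Function('R')(m) = Mul(Add(-6, m), Add(6, m)) (Function('R')(m) = Mul(Add(m, 6), Add(m, -6)) = Mul(Add(6, m), Add(-6, m)) = Mul(Add(-6, m), Add(6, m)))
Mul(Mul(-35, Function('R')(-3)), 19) = Mul(Mul(-35, Add(-36, Pow(-3, 2))), 19) = Mul(Mul(-35, Add(-36, 9)), 19) = Mul(Mul(-35, -27), 19) = Mul(945, 19) = 17955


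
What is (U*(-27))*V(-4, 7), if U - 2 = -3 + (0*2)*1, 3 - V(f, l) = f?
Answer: 189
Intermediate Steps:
V(f, l) = 3 - f
U = -1 (U = 2 + (-3 + (0*2)*1) = 2 + (-3 + 0*1) = 2 + (-3 + 0) = 2 - 3 = -1)
(U*(-27))*V(-4, 7) = (-1*(-27))*(3 - 1*(-4)) = 27*(3 + 4) = 27*7 = 189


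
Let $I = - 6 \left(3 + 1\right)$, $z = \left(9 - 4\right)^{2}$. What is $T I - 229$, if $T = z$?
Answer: $-829$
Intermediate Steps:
$z = 25$ ($z = 5^{2} = 25$)
$T = 25$
$I = -24$ ($I = \left(-6\right) 4 = -24$)
$T I - 229 = 25 \left(-24\right) - 229 = -600 - 229 = -829$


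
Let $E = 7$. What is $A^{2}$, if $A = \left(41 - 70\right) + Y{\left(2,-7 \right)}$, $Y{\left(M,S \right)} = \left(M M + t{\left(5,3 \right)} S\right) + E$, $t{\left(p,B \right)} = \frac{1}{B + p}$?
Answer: $\frac{22801}{64} \approx 356.27$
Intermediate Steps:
$Y{\left(M,S \right)} = 7 + M^{2} + \frac{S}{8}$ ($Y{\left(M,S \right)} = \left(M M + \frac{S}{3 + 5}\right) + 7 = \left(M^{2} + \frac{S}{8}\right) + 7 = 7 + M^{2} + \frac{S}{8}$)
$A = - \frac{151}{8}$ ($A = \left(41 - 70\right) + \left(7 + 2^{2} + \frac{1}{8} \left(-7\right)\right) = -29 + \left(7 + 4 - \frac{7}{8}\right) = -29 + \frac{81}{8} = - \frac{151}{8} \approx -18.875$)
$A^{2} = \left(- \frac{151}{8}\right)^{2} = \frac{22801}{64}$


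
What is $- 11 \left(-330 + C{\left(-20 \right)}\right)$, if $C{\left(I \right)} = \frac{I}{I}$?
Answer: $3619$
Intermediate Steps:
$C{\left(I \right)} = 1$
$- 11 \left(-330 + C{\left(-20 \right)}\right) = - 11 \left(-330 + 1\right) = \left(-11\right) \left(-329\right) = 3619$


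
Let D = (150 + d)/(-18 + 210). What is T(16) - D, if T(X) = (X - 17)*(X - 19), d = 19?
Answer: 407/192 ≈ 2.1198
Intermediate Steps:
D = 169/192 (D = (150 + 19)/(-18 + 210) = 169/192 ≈ 0.88021)
T(X) = (-19 + X)*(-17 + X) (T(X) = (-17 + X)*(-19 + X) = (-19 + X)*(-17 + X))
T(16) - D = (323 + 16² - 36*16) - 1*169/192 = (323 + 256 - 576) - 169/192 = 3 - 169/192 = 407/192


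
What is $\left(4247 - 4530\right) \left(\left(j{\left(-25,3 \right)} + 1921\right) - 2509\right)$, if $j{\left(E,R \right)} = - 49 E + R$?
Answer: $-181120$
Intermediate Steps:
$j{\left(E,R \right)} = R - 49 E$
$\left(4247 - 4530\right) \left(\left(j{\left(-25,3 \right)} + 1921\right) - 2509\right) = \left(4247 - 4530\right) \left(\left(\left(3 - -1225\right) + 1921\right) - 2509\right) = - 283 \left(\left(\left(3 + 1225\right) + 1921\right) - 2509\right) = - 283 \left(\left(1228 + 1921\right) - 2509\right) = - 283 \left(3149 - 2509\right) = \left(-283\right) 640 = -181120$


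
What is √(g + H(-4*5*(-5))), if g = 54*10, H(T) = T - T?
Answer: 6*√15 ≈ 23.238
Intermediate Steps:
H(T) = 0
g = 540
√(g + H(-4*5*(-5))) = √(540 + 0) = √540 = 6*√15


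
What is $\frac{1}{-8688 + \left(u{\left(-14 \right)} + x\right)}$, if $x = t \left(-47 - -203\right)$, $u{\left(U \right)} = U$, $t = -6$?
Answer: $- \frac{1}{9638} \approx -0.00010376$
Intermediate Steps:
$x = -936$ ($x = - 6 \left(-47 - -203\right) = - 6 \left(-47 + 203\right) = \left(-6\right) 156 = -936$)
$\frac{1}{-8688 + \left(u{\left(-14 \right)} + x\right)} = \frac{1}{-8688 - 950} = \frac{1}{-9638} = - \frac{1}{9638}$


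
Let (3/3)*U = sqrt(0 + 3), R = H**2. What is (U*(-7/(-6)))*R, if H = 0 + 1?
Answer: 7*sqrt(3)/6 ≈ 2.0207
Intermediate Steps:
H = 1
R = 1 (R = 1**2 = 1)
U = sqrt(3) (U = sqrt(0 + 3) = sqrt(3) ≈ 1.7320)
(U*(-7/(-6)))*R = (sqrt(3)*(-7/(-6)))*1 = (sqrt(3)*(-7*(-1/6)))*1 = (sqrt(3)*(7/6))*1 = (7*sqrt(3)/6)*1 = 7*sqrt(3)/6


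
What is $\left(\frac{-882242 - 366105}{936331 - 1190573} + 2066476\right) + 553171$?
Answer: $\frac{666025540921}{254242} \approx 2.6197 \cdot 10^{6}$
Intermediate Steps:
$\left(\frac{-882242 - 366105}{936331 - 1190573} + 2066476\right) + 553171 = \left(- \frac{1248347}{-254242} + 2066476\right) + 553171 = \left(\left(-1248347\right) \left(- \frac{1}{254242}\right) + 2066476\right) + 553171 = \left(\frac{1248347}{254242} + 2066476\right) + 553171 = \frac{525386239539}{254242} + 553171 = \frac{666025540921}{254242}$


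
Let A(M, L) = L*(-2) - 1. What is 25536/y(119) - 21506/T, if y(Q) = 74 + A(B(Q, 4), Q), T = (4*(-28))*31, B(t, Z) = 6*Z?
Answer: -14185417/95480 ≈ -148.57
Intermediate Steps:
A(M, L) = -1 - 2*L (A(M, L) = -2*L - 1 = -1 - 2*L)
T = -3472 (T = -112*31 = -3472)
y(Q) = 73 - 2*Q (y(Q) = 74 + (-1 - 2*Q) = 73 - 2*Q)
25536/y(119) - 21506/T = 25536/(73 - 2*119) - 21506/(-3472) = 25536/(73 - 238) - 21506*(-1/3472) = 25536/(-165) + 10753/1736 = 25536*(-1/165) + 10753/1736 = -8512/55 + 10753/1736 = -14185417/95480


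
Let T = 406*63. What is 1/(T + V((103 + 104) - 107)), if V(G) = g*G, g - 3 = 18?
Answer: 1/27678 ≈ 3.6130e-5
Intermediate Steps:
g = 21 (g = 3 + 18 = 21)
V(G) = 21*G
T = 25578
1/(T + V((103 + 104) - 107)) = 1/(25578 + 21*((103 + 104) - 107)) = 1/(25578 + 21*(207 - 107)) = 1/(25578 + 21*100) = 1/(25578 + 2100) = 1/27678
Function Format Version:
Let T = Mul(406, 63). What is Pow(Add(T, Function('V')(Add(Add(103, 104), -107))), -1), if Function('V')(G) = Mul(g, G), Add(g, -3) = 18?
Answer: Rational(1, 27678) ≈ 3.6130e-5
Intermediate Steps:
g = 21 (g = Add(3, 18) = 21)
Function('V')(G) = Mul(21, G)
T = 25578
Pow(Add(T, Function('V')(Add(Add(103, 104), -107))), -1) = Pow(Add(25578, Mul(21, Add(Add(103, 104), -107))), -1) = Pow(Add(25578, Mul(21, Add(207, -107))), -1) = Pow(Add(25578, Mul(21, 100)), -1) = Pow(Add(25578, 2100), -1) = Pow(27678, -1) = Rational(1, 27678)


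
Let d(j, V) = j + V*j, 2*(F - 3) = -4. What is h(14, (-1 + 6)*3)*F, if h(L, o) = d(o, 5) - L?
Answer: 76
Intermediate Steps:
F = 1 (F = 3 + (1/2)*(-4) = 3 - 2 = 1)
h(L, o) = -L + 6*o (h(L, o) = o*(1 + 5) - L = o*6 - L = 6*o - L = -L + 6*o)
h(14, (-1 + 6)*3)*F = (-1*14 + 6*((-1 + 6)*3))*1 = (-14 + 6*(5*3))*1 = (-14 + 6*15)*1 = (-14 + 90)*1 = 76*1 = 76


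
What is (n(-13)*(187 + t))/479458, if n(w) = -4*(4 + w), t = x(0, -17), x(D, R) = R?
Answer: 3060/239729 ≈ 0.012764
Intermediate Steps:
t = -17
n(w) = -16 - 4*w
(n(-13)*(187 + t))/479458 = ((-16 - 4*(-13))*(187 - 17))/479458 = ((-16 + 52)*170)*(1/479458) = (36*170)*(1/479458) = 6120*(1/479458) = 3060/239729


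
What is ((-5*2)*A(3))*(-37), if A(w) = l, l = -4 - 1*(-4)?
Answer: 0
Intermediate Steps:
l = 0 (l = -4 + 4 = 0)
A(w) = 0
((-5*2)*A(3))*(-37) = (-5*2*0)*(-37) = -10*0*(-37) = 0*(-37) = 0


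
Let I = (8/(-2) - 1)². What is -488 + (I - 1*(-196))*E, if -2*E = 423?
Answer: -94459/2 ≈ -47230.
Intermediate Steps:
I = 25 (I = (8*(-½) - 1)² = (-4 - 1)² = (-5)² = 25)
E = -423/2 (E = -½*423 = -423/2 ≈ -211.50)
-488 + (I - 1*(-196))*E = -488 + (25 - 1*(-196))*(-423/2) = -488 + (25 + 196)*(-423/2) = -488 + 221*(-423/2) = -488 - 93483/2 = -94459/2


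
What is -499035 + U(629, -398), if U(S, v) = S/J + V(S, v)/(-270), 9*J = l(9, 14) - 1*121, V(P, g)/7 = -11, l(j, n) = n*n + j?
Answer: -1886096477/3780 ≈ -4.9897e+5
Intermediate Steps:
l(j, n) = j + n² (l(j, n) = n² + j = j + n²)
V(P, g) = -77 (V(P, g) = 7*(-11) = -77)
J = 28/3 (J = ((9 + 14²) - 1*121)/9 = ((9 + 196) - 121)/9 = (205 - 121)/9 = (⅑)*84 = 28/3 ≈ 9.3333)
U(S, v) = 77/270 + 3*S/28 (U(S, v) = S/(28/3) - 77/(-270) = S*(3/28) - 77*(-1/270) = 3*S/28 + 77/270 = 77/270 + 3*S/28)
-499035 + U(629, -398) = -499035 + (77/270 + (3/28)*629) = -499035 + (77/270 + 1887/28) = -499035 + 255823/3780 = -1886096477/3780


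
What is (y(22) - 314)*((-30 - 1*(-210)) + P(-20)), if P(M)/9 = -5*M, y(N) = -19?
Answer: -359640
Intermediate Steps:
P(M) = -45*M (P(M) = 9*(-5*M) = -45*M)
(y(22) - 314)*((-30 - 1*(-210)) + P(-20)) = (-19 - 314)*((-30 - 1*(-210)) - 45*(-20)) = -333*((-30 + 210) + 900) = -333*(180 + 900) = -333*1080 = -359640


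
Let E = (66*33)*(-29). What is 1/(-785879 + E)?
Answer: -1/849041 ≈ -1.1778e-6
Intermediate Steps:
E = -63162 (E = 2178*(-29) = -63162)
1/(-785879 + E) = 1/(-785879 - 63162) = 1/(-849041) = -1/849041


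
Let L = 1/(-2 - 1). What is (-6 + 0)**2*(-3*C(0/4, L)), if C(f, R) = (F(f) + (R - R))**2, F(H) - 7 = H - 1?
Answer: -3888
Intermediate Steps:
L = -1/3 (L = 1/(-3) = -1/3 ≈ -0.33333)
F(H) = 6 + H (F(H) = 7 + (H - 1) = 7 + (-1 + H) = 6 + H)
C(f, R) = (6 + f)**2 (C(f, R) = ((6 + f) + (R - R))**2 = ((6 + f) + 0)**2 = (6 + f)**2)
(-6 + 0)**2*(-3*C(0/4, L)) = (-6 + 0)**2*(-3*(6 + 0/4)**2) = (-6)**2*(-3*(6 + 0*(1/4))**2) = 36*(-3*(6 + 0)**2) = 36*(-3*6**2) = 36*(-3*36) = 36*(-108) = -3888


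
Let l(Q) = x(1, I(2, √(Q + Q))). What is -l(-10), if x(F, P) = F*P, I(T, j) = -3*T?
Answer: 6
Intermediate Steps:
l(Q) = -6 (l(Q) = 1*(-3*2) = 1*(-6) = -6)
-l(-10) = -1*(-6) = 6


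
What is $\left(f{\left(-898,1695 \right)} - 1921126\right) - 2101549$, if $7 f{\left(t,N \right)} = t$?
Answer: $- \frac{28159623}{7} \approx -4.0228 \cdot 10^{6}$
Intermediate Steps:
$f{\left(t,N \right)} = \frac{t}{7}$
$\left(f{\left(-898,1695 \right)} - 1921126\right) - 2101549 = \left(\frac{1}{7} \left(-898\right) - 1921126\right) - 2101549 = \left(- \frac{898}{7} - 1921126\right) - 2101549 = - \frac{13448780}{7} - 2101549 = - \frac{28159623}{7}$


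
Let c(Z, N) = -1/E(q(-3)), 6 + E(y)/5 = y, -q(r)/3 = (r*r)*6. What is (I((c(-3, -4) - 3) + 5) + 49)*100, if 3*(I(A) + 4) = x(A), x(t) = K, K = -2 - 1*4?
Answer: 4300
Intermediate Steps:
q(r) = -18*r² (q(r) = -3*r*r*6 = -3*r²*6 = -18*r²)
E(y) = -30 + 5*y
c(Z, N) = 1/840 (c(Z, N) = -1/(-30 + 5*(-18*(-3)²)) = -1/(-30 + 5*(-18*9)) = -1/(-30 + 5*(-162)) = -1/(-30 - 810) = -1/(-840) = -1*(-1/840) = 1/840)
K = -6 (K = -2 - 4 = -6)
x(t) = -6
I(A) = -6 (I(A) = -4 + (⅓)*(-6) = -4 - 2 = -6)
(I((c(-3, -4) - 3) + 5) + 49)*100 = (-6 + 49)*100 = 43*100 = 4300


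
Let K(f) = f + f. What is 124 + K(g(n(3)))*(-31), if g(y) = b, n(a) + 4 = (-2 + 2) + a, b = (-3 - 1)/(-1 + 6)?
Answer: 868/5 ≈ 173.60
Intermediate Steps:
b = -4/5 ≈ -0.80000
n(a) = -4 + a (n(a) = -4 + ((-2 + 2) + a) = -4 + (0 + a) = -4 + a)
g(y) = -4/5
K(f) = 2*f
124 + K(g(n(3)))*(-31) = 124 + (2*(-4/5))*(-31) = 124 - 8/5*(-31) = 124 + 248/5 = 868/5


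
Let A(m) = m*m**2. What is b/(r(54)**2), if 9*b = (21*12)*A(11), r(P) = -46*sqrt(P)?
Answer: 9317/28566 ≈ 0.32616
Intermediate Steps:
A(m) = m**3
b = 37268 (b = ((21*12)*11**3)/9 = (252*1331)/9 = (1/9)*335412 = 37268)
b/(r(54)**2) = 37268/((-138*sqrt(6))**2) = 37268/114264 = 37268*(1/114264) = 9317/28566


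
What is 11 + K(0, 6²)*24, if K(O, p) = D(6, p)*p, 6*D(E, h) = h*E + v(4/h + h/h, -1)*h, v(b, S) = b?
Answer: 36875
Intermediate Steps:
D(E, h) = E*h/6 + h*(1 + 4/h)/6 (D(E, h) = (h*E + (4/h + h/h)*h)/6 = (E*h + (4/h + 1)*h)/6 = (E*h + (1 + 4/h)*h)/6 = (E*h + h*(1 + 4/h))/6 = E*h/6 + h*(1 + 4/h)/6)
K(O, p) = p*(⅔ + 7*p/6) (K(O, p) = (⅔ + p/6 + (⅙)*6*p)*p = (⅔ + p/6 + p)*p = (⅔ + 7*p/6)*p = p*(⅔ + 7*p/6))
11 + K(0, 6²)*24 = 11 + ((⅙)*6²*(4 + 7*6²))*24 = 11 + ((⅙)*36*(4 + 7*36))*24 = 11 + ((⅙)*36*(4 + 252))*24 = 11 + ((⅙)*36*256)*24 = 11 + 1536*24 = 11 + 36864 = 36875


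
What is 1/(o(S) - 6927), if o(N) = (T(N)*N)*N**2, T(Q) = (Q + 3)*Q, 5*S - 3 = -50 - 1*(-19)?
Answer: -3125/29637403 ≈ -0.00010544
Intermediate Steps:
S = -28/5 (S = 3/5 + (-50 - 1*(-19))/5 = 3/5 + (-50 + 19)/5 = 3/5 + (1/5)*(-31) = 3/5 - 31/5 = -28/5 ≈ -5.6000)
T(Q) = Q*(3 + Q) (T(Q) = (3 + Q)*Q = Q*(3 + Q))
o(N) = N**4*(3 + N) (o(N) = ((N*(3 + N))*N)*N**2 = (N**2*(3 + N))*N**2 = N**4*(3 + N))
1/(o(S) - 6927) = 1/((-28/5)**4*(3 - 28/5) - 6927) = 1/((614656/625)*(-13/5) - 6927) = 1/(-7990528/3125 - 6927) = 1/(-29637403/3125) = -3125/29637403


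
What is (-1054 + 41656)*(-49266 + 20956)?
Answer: -1149442620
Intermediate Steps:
(-1054 + 41656)*(-49266 + 20956) = 40602*(-28310) = -1149442620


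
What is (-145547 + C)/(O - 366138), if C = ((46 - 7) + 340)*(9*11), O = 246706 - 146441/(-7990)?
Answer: 863127740/954115239 ≈ 0.90464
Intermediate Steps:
O = 1971327381/7990 (O = 246706 - 146441*(-1)/7990 = 246706 - 1*(-146441/7990) = 246706 + 146441/7990 = 1971327381/7990 ≈ 2.4672e+5)
C = 37521 (C = (39 + 340)*99 = 379*99 = 37521)
(-145547 + C)/(O - 366138) = (-145547 + 37521)/(1971327381/7990 - 366138) = -108026/(-954115239/7990) = -108026*(-7990/954115239) = 863127740/954115239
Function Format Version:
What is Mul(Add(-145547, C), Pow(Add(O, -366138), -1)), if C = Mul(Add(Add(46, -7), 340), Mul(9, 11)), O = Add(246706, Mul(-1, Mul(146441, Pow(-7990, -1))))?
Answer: Rational(863127740, 954115239) ≈ 0.90464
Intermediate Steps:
O = Rational(1971327381, 7990) (O = Add(246706, Mul(-1, Mul(146441, Rational(-1, 7990)))) = Add(246706, Mul(-1, Rational(-146441, 7990))) = Add(246706, Rational(146441, 7990)) = Rational(1971327381, 7990) ≈ 2.4672e+5)
C = 37521 (C = Mul(Add(39, 340), 99) = Mul(379, 99) = 37521)
Mul(Add(-145547, C), Pow(Add(O, -366138), -1)) = Mul(Add(-145547, 37521), Pow(Add(Rational(1971327381, 7990), -366138), -1)) = Mul(-108026, Pow(Rational(-954115239, 7990), -1)) = Mul(-108026, Rational(-7990, 954115239)) = Rational(863127740, 954115239)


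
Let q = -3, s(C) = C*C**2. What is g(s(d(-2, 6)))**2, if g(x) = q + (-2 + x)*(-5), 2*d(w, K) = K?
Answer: 16384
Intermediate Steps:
d(w, K) = K/2
s(C) = C**3
g(x) = 7 - 5*x (g(x) = -3 + (-2 + x)*(-5) = -3 + (10 - 5*x) = 7 - 5*x)
g(s(d(-2, 6)))**2 = (7 - 5*((1/2)*6)**3)**2 = (7 - 5*3**3)**2 = (7 - 5*27)**2 = (7 - 135)**2 = (-128)**2 = 16384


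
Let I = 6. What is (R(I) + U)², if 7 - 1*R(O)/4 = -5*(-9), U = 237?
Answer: 7225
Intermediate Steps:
R(O) = -152 (R(O) = 28 - (-20)*(-9) = 28 - 4*45 = 28 - 180 = -152)
(R(I) + U)² = (-152 + 237)² = 85² = 7225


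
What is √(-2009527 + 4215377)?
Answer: 5*√88234 ≈ 1485.2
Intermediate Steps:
√(-2009527 + 4215377) = √2205850 = 5*√88234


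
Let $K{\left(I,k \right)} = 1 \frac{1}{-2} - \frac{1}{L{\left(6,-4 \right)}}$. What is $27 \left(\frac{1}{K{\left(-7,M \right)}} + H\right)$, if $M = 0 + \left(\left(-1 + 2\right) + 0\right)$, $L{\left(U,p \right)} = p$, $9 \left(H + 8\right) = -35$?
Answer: $-429$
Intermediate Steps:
$H = - \frac{107}{9}$ ($H = -8 + \frac{1}{9} \left(-35\right) = -8 - \frac{35}{9} = - \frac{107}{9} \approx -11.889$)
$M = 1$ ($M = 0 + \left(1 + 0\right) = 0 + 1 = 1$)
$K{\left(I,k \right)} = - \frac{1}{4}$ ($K{\left(I,k \right)} = 1 \frac{1}{-2} - \frac{1}{-4} = 1 \left(- \frac{1}{2}\right) - - \frac{1}{4} = - \frac{1}{2} + \frac{1}{4} = - \frac{1}{4}$)
$27 \left(\frac{1}{K{\left(-7,M \right)}} + H\right) = 27 \left(\frac{1}{- \frac{1}{4}} - \frac{107}{9}\right) = 27 \left(-4 - \frac{107}{9}\right) = 27 \left(- \frac{143}{9}\right) = -429$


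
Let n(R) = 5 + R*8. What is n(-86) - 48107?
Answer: -48790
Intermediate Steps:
n(R) = 5 + 8*R
n(-86) - 48107 = (5 + 8*(-86)) - 48107 = (5 - 688) - 48107 = -683 - 48107 = -48790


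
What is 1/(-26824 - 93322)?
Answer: -1/120146 ≈ -8.3232e-6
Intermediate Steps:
1/(-26824 - 93322) = 1/(-120146) = -1/120146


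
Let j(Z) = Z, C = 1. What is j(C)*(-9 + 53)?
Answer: 44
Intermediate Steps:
j(C)*(-9 + 53) = 1*(-9 + 53) = 1*44 = 44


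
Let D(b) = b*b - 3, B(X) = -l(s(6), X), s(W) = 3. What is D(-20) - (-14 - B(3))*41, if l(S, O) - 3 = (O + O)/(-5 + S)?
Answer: 971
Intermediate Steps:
l(S, O) = 3 + 2*O/(-5 + S) (l(S, O) = 3 + (O + O)/(-5 + S) = 3 + (2*O)/(-5 + S) = 3 + 2*O/(-5 + S))
B(X) = -3 + X (B(X) = -(-15 + 2*X + 3*3)/(-5 + 3) = -(-15 + 2*X + 9)/(-2) = -(-1)*(-6 + 2*X)/2 = -(3 - X) = -3 + X)
D(b) = -3 + b² (D(b) = b² - 3 = -3 + b²)
D(-20) - (-14 - B(3))*41 = (-3 + (-20)²) - (-14 - (-3 + 3))*41 = (-3 + 400) - (-14 - 1*0)*41 = 397 - (-14 + 0)*41 = 397 - (-14)*41 = 397 - 1*(-574) = 397 + 574 = 971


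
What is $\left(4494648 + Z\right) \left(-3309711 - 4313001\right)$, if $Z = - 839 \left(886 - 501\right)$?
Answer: $-31799156928696$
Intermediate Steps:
$Z = -323015$ ($Z = \left(-839\right) 385 = -323015$)
$\left(4494648 + Z\right) \left(-3309711 - 4313001\right) = \left(4494648 - 323015\right) \left(-3309711 - 4313001\right) = 4171633 \left(-7622712\right) = -31799156928696$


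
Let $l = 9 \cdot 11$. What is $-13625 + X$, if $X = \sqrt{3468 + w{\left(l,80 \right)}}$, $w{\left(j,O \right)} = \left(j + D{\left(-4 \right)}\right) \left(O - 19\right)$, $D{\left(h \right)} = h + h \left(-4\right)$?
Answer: $-13625 + \sqrt{10239} \approx -13524.0$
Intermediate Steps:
$l = 99$
$D{\left(h \right)} = - 3 h$ ($D{\left(h \right)} = h - 4 h = - 3 h$)
$w{\left(j,O \right)} = \left(-19 + O\right) \left(12 + j\right)$ ($w{\left(j,O \right)} = \left(j - -12\right) \left(O - 19\right) = \left(j + 12\right) \left(-19 + O\right) = \left(12 + j\right) \left(-19 + O\right) = \left(-19 + O\right) \left(12 + j\right)$)
$X = \sqrt{10239}$ ($X = \sqrt{3468 + \left(-228 - 1881 + 12 \cdot 80 + 80 \cdot 99\right)} = \sqrt{3468 + \left(-228 - 1881 + 960 + 7920\right)} = \sqrt{3468 + 6771} = \sqrt{10239} \approx 101.19$)
$-13625 + X = -13625 + \sqrt{10239}$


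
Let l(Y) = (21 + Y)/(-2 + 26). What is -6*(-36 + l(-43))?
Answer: 443/2 ≈ 221.50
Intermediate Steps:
l(Y) = 7/8 + Y/24 (l(Y) = (21 + Y)/24 = (21 + Y)*(1/24) = 7/8 + Y/24)
-6*(-36 + l(-43)) = -6*(-36 + (7/8 + (1/24)*(-43))) = -6*(-36 + (7/8 - 43/24)) = -6*(-36 - 11/12) = -6*(-443/12) = 443/2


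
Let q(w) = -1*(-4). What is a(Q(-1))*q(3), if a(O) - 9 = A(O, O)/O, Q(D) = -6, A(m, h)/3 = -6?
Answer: 48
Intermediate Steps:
A(m, h) = -18 (A(m, h) = 3*(-6) = -18)
q(w) = 4
a(O) = 9 - 18/O
a(Q(-1))*q(3) = (9 - 18/(-6))*4 = (9 - 18*(-⅙))*4 = (9 + 3)*4 = 12*4 = 48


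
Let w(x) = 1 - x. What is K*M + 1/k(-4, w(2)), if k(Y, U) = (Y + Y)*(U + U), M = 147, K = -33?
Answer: -77615/16 ≈ -4850.9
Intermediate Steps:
k(Y, U) = 4*U*Y (k(Y, U) = (2*Y)*(2*U) = 4*U*Y)
K*M + 1/k(-4, w(2)) = -33*147 + 1/(4*(1 - 1*2)*(-4)) = -4851 + 1/(4*(1 - 2)*(-4)) = -4851 + 1/(4*(-1)*(-4)) = -4851 + 1/16 = -77615/16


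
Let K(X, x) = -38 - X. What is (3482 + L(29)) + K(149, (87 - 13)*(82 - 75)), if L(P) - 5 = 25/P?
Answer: 95725/29 ≈ 3300.9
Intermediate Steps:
L(P) = 5 + 25/P
(3482 + L(29)) + K(149, (87 - 13)*(82 - 75)) = (3482 + (5 + 25/29)) + (-38 - 1*149) = (3482 + (5 + 25*(1/29))) + (-38 - 149) = (3482 + (5 + 25/29)) - 187 = (3482 + 170/29) - 187 = 101148/29 - 187 = 95725/29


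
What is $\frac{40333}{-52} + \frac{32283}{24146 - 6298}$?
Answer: $- \frac{179546167}{232024} \approx -773.83$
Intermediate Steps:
$\frac{40333}{-52} + \frac{32283}{24146 - 6298} = 40333 \left(- \frac{1}{52}\right) + \frac{32283}{24146 - 6298} = - \frac{40333}{52} + \frac{32283}{17848} = - \frac{179546167}{232024}$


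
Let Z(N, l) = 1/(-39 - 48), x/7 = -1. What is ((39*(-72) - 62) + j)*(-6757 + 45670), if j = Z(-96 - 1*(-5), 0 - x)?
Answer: -3238741961/29 ≈ -1.1168e+8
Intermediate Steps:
x = -7 (x = 7*(-1) = -7)
Z(N, l) = -1/87 (Z(N, l) = 1/(-87) = -1/87)
j = -1/87 ≈ -0.011494
((39*(-72) - 62) + j)*(-6757 + 45670) = ((39*(-72) - 62) - 1/87)*(-6757 + 45670) = ((-2808 - 62) - 1/87)*38913 = (-2870 - 1/87)*38913 = -249691/87*38913 = -3238741961/29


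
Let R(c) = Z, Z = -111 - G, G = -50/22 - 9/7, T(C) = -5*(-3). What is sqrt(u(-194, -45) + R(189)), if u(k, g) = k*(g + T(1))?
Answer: sqrt(33869759)/77 ≈ 75.581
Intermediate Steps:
T(C) = 15
u(k, g) = k*(15 + g) (u(k, g) = k*(g + 15) = k*(15 + g))
G = -274/77 (G = -50*1/22 - 9*1/7 = -25/11 - 9/7 = -274/77 ≈ -3.5584)
Z = -8273/77 (Z = -111 - 1*(-274/77) = -111 + 274/77 = -8273/77 ≈ -107.44)
R(c) = -8273/77
sqrt(u(-194, -45) + R(189)) = sqrt(-194*(15 - 45) - 8273/77) = sqrt(-194*(-30) - 8273/77) = sqrt(5820 - 8273/77) = sqrt(439867/77) = sqrt(33869759)/77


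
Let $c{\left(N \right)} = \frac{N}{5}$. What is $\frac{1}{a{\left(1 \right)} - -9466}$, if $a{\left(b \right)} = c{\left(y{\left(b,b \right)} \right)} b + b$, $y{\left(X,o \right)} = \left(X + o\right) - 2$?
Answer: $\frac{1}{9467} \approx 0.00010563$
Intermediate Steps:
$y{\left(X,o \right)} = -2 + X + o$
$c{\left(N \right)} = \frac{N}{5}$ ($c{\left(N \right)} = N \frac{1}{5} = \frac{N}{5}$)
$a{\left(b \right)} = b + b \left(- \frac{2}{5} + \frac{2 b}{5}\right)$ ($a{\left(b \right)} = \frac{-2 + b + b}{5} b + b = \frac{-2 + 2 b}{5} b + b = \left(- \frac{2}{5} + \frac{2 b}{5}\right) b + b = b \left(- \frac{2}{5} + \frac{2 b}{5}\right) + b = b + b \left(- \frac{2}{5} + \frac{2 b}{5}\right)$)
$\frac{1}{a{\left(1 \right)} - -9466} = \frac{1}{\frac{1}{5} \cdot 1 \left(3 + 2 \cdot 1\right) - -9466} = \frac{1}{\frac{1}{5} \cdot 1 \left(3 + 2\right) + \left(9536 - 70\right)} = \frac{1}{\frac{1}{5} \cdot 1 \cdot 5 + 9466} = \frac{1}{1 + 9466} = \frac{1}{9467}$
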